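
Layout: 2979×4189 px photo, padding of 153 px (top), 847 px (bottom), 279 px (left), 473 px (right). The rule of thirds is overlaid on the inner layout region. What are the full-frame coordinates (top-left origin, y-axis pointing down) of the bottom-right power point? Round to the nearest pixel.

(1764, 2279)

Content width = 2979 − 279 − 473 = 2227 px; content height = 4189 − 153 − 847 = 3189 px.
Bottom-right is two-thirds across and two-thirds down within the inner layout region.
x = 279 + 2 × 2227/3 = 279 + 1484.67 ≈ 1764
y = 153 + 2 × 3189/3 = 153 + 2126.00 ≈ 2279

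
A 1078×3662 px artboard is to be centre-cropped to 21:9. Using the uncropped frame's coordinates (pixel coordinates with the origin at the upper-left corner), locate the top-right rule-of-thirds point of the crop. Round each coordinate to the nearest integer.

1078/3662 < 21/9, so the 21:9 crop keeps the full width 1078 and trims height to 1078 × 9/21 = 462.00 px.
Top offset = (3662 − 462.00)/2 = 1600.00 px; left offset = 0.
Top-right is two-thirds across and one-third down within the crop:
x = 0.00 + 2 × 1078.00/3 ≈ 719; y = 1600.00 + 1 × 462.00/3 ≈ 1754.

(719, 1754)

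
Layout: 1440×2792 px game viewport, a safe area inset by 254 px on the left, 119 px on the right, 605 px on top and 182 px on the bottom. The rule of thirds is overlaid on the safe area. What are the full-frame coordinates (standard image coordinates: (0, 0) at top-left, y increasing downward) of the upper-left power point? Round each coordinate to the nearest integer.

Content width = 1440 − 254 − 119 = 1067 px; content height = 2792 − 605 − 182 = 2005 px.
Upper-left is one-third across and one-third down within the safe area.
x = 254 + 1 × 1067/3 = 254 + 355.67 ≈ 610
y = 605 + 1 × 2005/3 = 605 + 668.33 ≈ 1273

x = 610 px, y = 1273 px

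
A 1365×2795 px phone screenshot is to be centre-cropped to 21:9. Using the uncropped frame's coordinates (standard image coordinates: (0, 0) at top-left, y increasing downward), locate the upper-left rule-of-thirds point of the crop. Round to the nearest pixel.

(455, 1300)

1365/2795 < 21/9, so the 21:9 crop keeps the full width 1365 and trims height to 1365 × 9/21 = 585.00 px.
Top offset = (2795 − 585.00)/2 = 1105.00 px; left offset = 0.
Upper-left is one-third across and one-third down within the crop:
x = 0.00 + 1 × 1365.00/3 ≈ 455; y = 1105.00 + 1 × 585.00/3 ≈ 1300.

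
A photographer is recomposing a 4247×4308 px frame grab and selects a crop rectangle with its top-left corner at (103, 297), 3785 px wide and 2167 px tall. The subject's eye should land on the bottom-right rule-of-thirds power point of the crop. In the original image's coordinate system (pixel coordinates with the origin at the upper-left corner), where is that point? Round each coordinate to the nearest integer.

x = 2626 px, y = 1742 px

One third of the crop width 3785 is 1261.67 px.
One third of the crop height 2167 is 722.33 px.
The bottom-right point is two-thirds across and two-thirds down within the crop:
x = 103 + 2 × 1261.67 ≈ 2626; y = 297 + 2 × 722.33 ≈ 1742.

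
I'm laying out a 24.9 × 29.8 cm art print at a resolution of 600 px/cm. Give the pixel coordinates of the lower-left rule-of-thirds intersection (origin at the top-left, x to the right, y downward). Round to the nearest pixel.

In pixels the canvas is 24.9 × 600 = 14940 wide and 29.8 × 600 = 17880 tall.
The lower-left point is one-third across and two-thirds down:
x = 1 × 14940/3 ≈ 4980; y = 2 × 17880/3 ≈ 11920.

(4980, 11920)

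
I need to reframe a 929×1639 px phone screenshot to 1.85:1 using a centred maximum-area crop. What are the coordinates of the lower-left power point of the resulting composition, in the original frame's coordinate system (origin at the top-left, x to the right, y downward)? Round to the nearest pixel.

x = 310 px, y = 903 px

929/1639 < 1.85/1, so the 1.85:1 crop keeps the full width 929 and trims height to 929 × 1/1.85 = 502.16 px.
Top offset = (1639 − 502.16)/2 = 568.42 px; left offset = 0.
Lower-left is one-third across and two-thirds down within the crop:
x = 0.00 + 1 × 929.00/3 ≈ 310; y = 568.42 + 2 × 502.16/3 ≈ 903.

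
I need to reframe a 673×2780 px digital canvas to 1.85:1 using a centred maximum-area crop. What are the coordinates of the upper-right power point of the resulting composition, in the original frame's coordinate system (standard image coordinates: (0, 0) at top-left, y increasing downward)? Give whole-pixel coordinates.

673/2780 < 1.85/1, so the 1.85:1 crop keeps the full width 673 and trims height to 673 × 1/1.85 = 363.78 px.
Top offset = (2780 − 363.78)/2 = 1208.11 px; left offset = 0.
Upper-right is two-thirds across and one-third down within the crop:
x = 0.00 + 2 × 673.00/3 ≈ 449; y = 1208.11 + 1 × 363.78/3 ≈ 1329.

(449, 1329)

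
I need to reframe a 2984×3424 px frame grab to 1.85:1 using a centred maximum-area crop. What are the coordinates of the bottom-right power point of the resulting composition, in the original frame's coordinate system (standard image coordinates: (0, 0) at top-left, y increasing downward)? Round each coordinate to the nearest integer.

2984/3424 < 1.85/1, so the 1.85:1 crop keeps the full width 2984 and trims height to 2984 × 1/1.85 = 1612.97 px.
Top offset = (3424 − 1612.97)/2 = 905.51 px; left offset = 0.
Bottom-right is two-thirds across and two-thirds down within the crop:
x = 0.00 + 2 × 2984.00/3 ≈ 1989; y = 905.51 + 2 × 1612.97/3 ≈ 1981.

x = 1989 px, y = 1981 px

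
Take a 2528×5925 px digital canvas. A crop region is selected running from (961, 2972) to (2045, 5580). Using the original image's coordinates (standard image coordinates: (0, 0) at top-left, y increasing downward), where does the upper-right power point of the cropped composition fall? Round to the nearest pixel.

x = 1684 px, y = 3841 px

Crop width = 2045 − 961 = 1084 px; one third is 361.33 px.
Crop height = 5580 − 2972 = 2608 px; one third is 869.33 px.
The upper-right point is two-thirds across and one-third down within the crop:
x = 961 + 2 × 361.33 ≈ 1684; y = 2972 + 1 × 869.33 ≈ 3841.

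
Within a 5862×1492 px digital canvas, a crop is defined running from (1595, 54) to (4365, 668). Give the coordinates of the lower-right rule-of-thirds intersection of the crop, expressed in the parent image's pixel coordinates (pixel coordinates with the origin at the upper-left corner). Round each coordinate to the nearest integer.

x = 3442 px, y = 463 px

Crop width = 4365 − 1595 = 2770 px; one third is 923.33 px.
Crop height = 668 − 54 = 614 px; one third is 204.67 px.
The lower-right point is two-thirds across and two-thirds down within the crop:
x = 1595 + 2 × 923.33 ≈ 3442; y = 54 + 2 × 204.67 ≈ 463.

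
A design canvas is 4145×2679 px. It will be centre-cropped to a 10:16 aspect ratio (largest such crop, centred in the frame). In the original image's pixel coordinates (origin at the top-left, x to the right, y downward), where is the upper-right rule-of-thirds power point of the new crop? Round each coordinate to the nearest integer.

4145/2679 > 10/16, so the 10:16 crop keeps the full height 2679 and trims width to 2679 × 10/16 = 1674.38 px.
Left offset = (4145 − 1674.38)/2 = 1235.31 px; top offset = 0.
Upper-right is two-thirds across and one-third down within the crop:
x = 1235.31 + 2 × 1674.38/3 ≈ 2352; y = 0.00 + 1 × 2679.00/3 ≈ 893.

x = 2352 px, y = 893 px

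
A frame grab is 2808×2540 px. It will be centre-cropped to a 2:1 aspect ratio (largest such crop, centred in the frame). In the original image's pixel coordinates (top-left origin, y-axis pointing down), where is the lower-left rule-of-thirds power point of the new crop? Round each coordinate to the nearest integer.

2808/2540 < 2/1, so the 2:1 crop keeps the full width 2808 and trims height to 2808 × 1/2 = 1404.00 px.
Top offset = (2540 − 1404.00)/2 = 568.00 px; left offset = 0.
Lower-left is one-third across and two-thirds down within the crop:
x = 0.00 + 1 × 2808.00/3 ≈ 936; y = 568.00 + 2 × 1404.00/3 ≈ 1504.

x = 936 px, y = 1504 px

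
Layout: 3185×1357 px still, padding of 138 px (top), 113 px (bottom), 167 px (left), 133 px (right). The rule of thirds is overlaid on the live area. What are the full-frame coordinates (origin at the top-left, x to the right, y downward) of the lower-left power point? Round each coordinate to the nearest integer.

Content width = 3185 − 167 − 133 = 2885 px; content height = 1357 − 138 − 113 = 1106 px.
Lower-left is one-third across and two-thirds down within the live area.
x = 167 + 1 × 2885/3 = 167 + 961.67 ≈ 1129
y = 138 + 2 × 1106/3 = 138 + 737.33 ≈ 875

x = 1129 px, y = 875 px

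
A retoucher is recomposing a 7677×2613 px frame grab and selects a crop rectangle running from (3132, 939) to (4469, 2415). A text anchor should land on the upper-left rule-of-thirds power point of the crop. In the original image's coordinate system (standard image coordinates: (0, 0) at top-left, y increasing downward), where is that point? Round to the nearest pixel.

(3578, 1431)

Crop width = 4469 − 3132 = 1337 px; one third is 445.67 px.
Crop height = 2415 − 939 = 1476 px; one third is 492.00 px.
The upper-left point is one-third across and one-third down within the crop:
x = 3132 + 1 × 445.67 ≈ 3578; y = 939 + 1 × 492.00 ≈ 1431.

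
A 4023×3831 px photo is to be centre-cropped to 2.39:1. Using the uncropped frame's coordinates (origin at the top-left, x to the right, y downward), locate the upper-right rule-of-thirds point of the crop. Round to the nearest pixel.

x = 2682 px, y = 1635 px

4023/3831 < 2.39/1, so the 2.39:1 crop keeps the full width 4023 and trims height to 4023 × 1/2.39 = 1683.26 px.
Top offset = (3831 − 1683.26)/2 = 1073.87 px; left offset = 0.
Upper-right is two-thirds across and one-third down within the crop:
x = 0.00 + 2 × 4023.00/3 ≈ 2682; y = 1073.87 + 1 × 1683.26/3 ≈ 1635.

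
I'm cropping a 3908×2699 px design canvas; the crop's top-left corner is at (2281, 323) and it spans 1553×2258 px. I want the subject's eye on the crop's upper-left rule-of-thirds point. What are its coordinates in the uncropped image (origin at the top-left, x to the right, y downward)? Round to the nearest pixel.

x = 2799 px, y = 1076 px

One third of the crop width 1553 is 517.67 px.
One third of the crop height 2258 is 752.67 px.
The upper-left point is one-third across and one-third down within the crop:
x = 2281 + 1 × 517.67 ≈ 2799; y = 323 + 1 × 752.67 ≈ 1076.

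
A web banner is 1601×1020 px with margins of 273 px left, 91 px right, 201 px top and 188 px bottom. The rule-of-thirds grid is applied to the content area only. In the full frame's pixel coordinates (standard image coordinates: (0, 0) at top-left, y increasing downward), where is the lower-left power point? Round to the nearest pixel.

Content width = 1601 − 273 − 91 = 1237 px; content height = 1020 − 201 − 188 = 631 px.
Lower-left is one-third across and two-thirds down within the content area.
x = 273 + 1 × 1237/3 = 273 + 412.33 ≈ 685
y = 201 + 2 × 631/3 = 201 + 420.67 ≈ 622

x = 685 px, y = 622 px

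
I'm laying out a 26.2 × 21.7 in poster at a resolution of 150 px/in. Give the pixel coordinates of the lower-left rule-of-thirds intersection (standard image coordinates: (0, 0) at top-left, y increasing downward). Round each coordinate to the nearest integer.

x = 1310 px, y = 2170 px

In pixels the canvas is 26.2 × 150 = 3930 wide and 21.7 × 150 = 3255 tall.
The lower-left point is one-third across and two-thirds down:
x = 1 × 3930/3 ≈ 1310; y = 2 × 3255/3 ≈ 2170.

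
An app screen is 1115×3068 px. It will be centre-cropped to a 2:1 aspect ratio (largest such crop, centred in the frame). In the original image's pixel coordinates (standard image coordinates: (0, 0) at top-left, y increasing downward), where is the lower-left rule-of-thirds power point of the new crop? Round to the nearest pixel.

x = 372 px, y = 1627 px

1115/3068 < 2/1, so the 2:1 crop keeps the full width 1115 and trims height to 1115 × 1/2 = 557.50 px.
Top offset = (3068 − 557.50)/2 = 1255.25 px; left offset = 0.
Lower-left is one-third across and two-thirds down within the crop:
x = 0.00 + 1 × 1115.00/3 ≈ 372; y = 1255.25 + 2 × 557.50/3 ≈ 1627.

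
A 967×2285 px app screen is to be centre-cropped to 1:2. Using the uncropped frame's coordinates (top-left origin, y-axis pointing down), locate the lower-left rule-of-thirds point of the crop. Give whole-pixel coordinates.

(322, 1465)

967/2285 < 1/2, so the 1:2 crop keeps the full width 967 and trims height to 967 × 2/1 = 1934.00 px.
Top offset = (2285 − 1934.00)/2 = 175.50 px; left offset = 0.
Lower-left is one-third across and two-thirds down within the crop:
x = 0.00 + 1 × 967.00/3 ≈ 322; y = 175.50 + 2 × 1934.00/3 ≈ 1465.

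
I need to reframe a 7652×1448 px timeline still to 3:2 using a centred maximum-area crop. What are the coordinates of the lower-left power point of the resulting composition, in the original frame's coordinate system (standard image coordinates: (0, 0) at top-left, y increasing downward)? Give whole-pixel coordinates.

7652/1448 > 3/2, so the 3:2 crop keeps the full height 1448 and trims width to 1448 × 3/2 = 2172.00 px.
Left offset = (7652 − 2172.00)/2 = 2740.00 px; top offset = 0.
Lower-left is one-third across and two-thirds down within the crop:
x = 2740.00 + 1 × 2172.00/3 ≈ 3464; y = 0.00 + 2 × 1448.00/3 ≈ 965.

x = 3464 px, y = 965 px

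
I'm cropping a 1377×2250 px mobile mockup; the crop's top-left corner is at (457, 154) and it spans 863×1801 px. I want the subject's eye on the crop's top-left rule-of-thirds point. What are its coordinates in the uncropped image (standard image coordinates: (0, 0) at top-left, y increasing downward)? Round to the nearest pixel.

One third of the crop width 863 is 287.67 px.
One third of the crop height 1801 is 600.33 px.
The top-left point is one-third across and one-third down within the crop:
x = 457 + 1 × 287.67 ≈ 745; y = 154 + 1 × 600.33 ≈ 754.

(745, 754)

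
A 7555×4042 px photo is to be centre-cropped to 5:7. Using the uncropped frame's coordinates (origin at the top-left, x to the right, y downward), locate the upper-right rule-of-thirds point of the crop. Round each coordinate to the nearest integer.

7555/4042 > 5/7, so the 5:7 crop keeps the full height 4042 and trims width to 4042 × 5/7 = 2887.14 px.
Left offset = (7555 − 2887.14)/2 = 2333.93 px; top offset = 0.
Upper-right is two-thirds across and one-third down within the crop:
x = 2333.93 + 2 × 2887.14/3 ≈ 4259; y = 0.00 + 1 × 4042.00/3 ≈ 1347.

(4259, 1347)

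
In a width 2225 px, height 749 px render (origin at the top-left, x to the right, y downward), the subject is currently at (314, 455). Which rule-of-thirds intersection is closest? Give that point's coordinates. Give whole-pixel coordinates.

Third lines: x ∈ {742, 1483}, y ∈ {250, 499}.
314 is closer to x = 742; 455 is closer to y = 499.
So the nearest intersection is the lower-left power point.

x = 742 px, y = 499 px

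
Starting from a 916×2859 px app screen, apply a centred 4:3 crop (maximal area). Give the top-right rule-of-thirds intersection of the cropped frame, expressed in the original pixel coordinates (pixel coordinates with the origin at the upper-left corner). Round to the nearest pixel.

916/2859 < 4/3, so the 4:3 crop keeps the full width 916 and trims height to 916 × 3/4 = 687.00 px.
Top offset = (2859 − 687.00)/2 = 1086.00 px; left offset = 0.
Top-right is two-thirds across and one-third down within the crop:
x = 0.00 + 2 × 916.00/3 ≈ 611; y = 1086.00 + 1 × 687.00/3 ≈ 1315.

x = 611 px, y = 1315 px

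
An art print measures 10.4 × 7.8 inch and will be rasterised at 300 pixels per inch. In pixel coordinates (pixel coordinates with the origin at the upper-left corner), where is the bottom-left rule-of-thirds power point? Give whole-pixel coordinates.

In pixels the canvas is 10.4 × 300 = 3120 wide and 7.8 × 300 = 2340 tall.
The bottom-left point is one-third across and two-thirds down:
x = 1 × 3120/3 ≈ 1040; y = 2 × 2340/3 ≈ 1560.

(1040, 1560)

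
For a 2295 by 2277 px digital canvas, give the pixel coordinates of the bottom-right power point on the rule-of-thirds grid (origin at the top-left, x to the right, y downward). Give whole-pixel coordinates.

The bottom-right point sits two-thirds of the way across and two-thirds of the way down.
x = 2 × 2295/3 ≈ 1530; y = 2 × 2277/3 ≈ 1518.

(1530, 1518)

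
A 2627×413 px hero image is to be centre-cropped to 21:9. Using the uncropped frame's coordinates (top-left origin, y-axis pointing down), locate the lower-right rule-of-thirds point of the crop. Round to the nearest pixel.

2627/413 > 21/9, so the 21:9 crop keeps the full height 413 and trims width to 413 × 21/9 = 963.67 px.
Left offset = (2627 − 963.67)/2 = 831.67 px; top offset = 0.
Lower-right is two-thirds across and two-thirds down within the crop:
x = 831.67 + 2 × 963.67/3 ≈ 1474; y = 0.00 + 2 × 413.00/3 ≈ 275.

(1474, 275)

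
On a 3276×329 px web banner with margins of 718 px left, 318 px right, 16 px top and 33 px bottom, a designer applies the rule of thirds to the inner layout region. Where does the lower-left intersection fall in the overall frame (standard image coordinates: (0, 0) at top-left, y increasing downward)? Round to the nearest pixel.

(1465, 203)

Content width = 3276 − 718 − 318 = 2240 px; content height = 329 − 16 − 33 = 280 px.
Lower-left is one-third across and two-thirds down within the inner layout region.
x = 718 + 1 × 2240/3 = 718 + 746.67 ≈ 1465
y = 16 + 2 × 280/3 = 16 + 186.67 ≈ 203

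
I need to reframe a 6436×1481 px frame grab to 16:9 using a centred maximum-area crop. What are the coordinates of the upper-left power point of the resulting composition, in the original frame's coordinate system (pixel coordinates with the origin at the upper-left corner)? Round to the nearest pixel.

6436/1481 > 16/9, so the 16:9 crop keeps the full height 1481 and trims width to 1481 × 16/9 = 2632.89 px.
Left offset = (6436 − 2632.89)/2 = 1901.56 px; top offset = 0.
Upper-left is one-third across and one-third down within the crop:
x = 1901.56 + 1 × 2632.89/3 ≈ 2779; y = 0.00 + 1 × 1481.00/3 ≈ 494.

x = 2779 px, y = 494 px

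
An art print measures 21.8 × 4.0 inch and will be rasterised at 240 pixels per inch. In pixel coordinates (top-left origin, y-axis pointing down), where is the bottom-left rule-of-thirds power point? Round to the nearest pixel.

x = 1744 px, y = 640 px

In pixels the canvas is 21.8 × 240 = 5232 wide and 4.0 × 240 = 960 tall.
The bottom-left point is one-third across and two-thirds down:
x = 1 × 5232/3 ≈ 1744; y = 2 × 960/3 ≈ 640.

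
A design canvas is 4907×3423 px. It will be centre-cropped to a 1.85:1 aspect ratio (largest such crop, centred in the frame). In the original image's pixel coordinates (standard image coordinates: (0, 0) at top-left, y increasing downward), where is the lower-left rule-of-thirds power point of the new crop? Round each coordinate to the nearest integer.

4907/3423 < 1.85/1, so the 1.85:1 crop keeps the full width 4907 and trims height to 4907 × 1/1.85 = 2652.43 px.
Top offset = (3423 − 2652.43)/2 = 385.28 px; left offset = 0.
Lower-left is one-third across and two-thirds down within the crop:
x = 0.00 + 1 × 4907.00/3 ≈ 1636; y = 385.28 + 2 × 2652.43/3 ≈ 2154.

x = 1636 px, y = 2154 px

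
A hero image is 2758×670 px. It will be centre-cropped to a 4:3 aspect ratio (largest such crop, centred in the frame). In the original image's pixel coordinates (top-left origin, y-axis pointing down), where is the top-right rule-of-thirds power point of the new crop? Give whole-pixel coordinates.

(1528, 223)

2758/670 > 4/3, so the 4:3 crop keeps the full height 670 and trims width to 670 × 4/3 = 893.33 px.
Left offset = (2758 − 893.33)/2 = 932.33 px; top offset = 0.
Top-right is two-thirds across and one-third down within the crop:
x = 932.33 + 2 × 893.33/3 ≈ 1528; y = 0.00 + 1 × 670.00/3 ≈ 223.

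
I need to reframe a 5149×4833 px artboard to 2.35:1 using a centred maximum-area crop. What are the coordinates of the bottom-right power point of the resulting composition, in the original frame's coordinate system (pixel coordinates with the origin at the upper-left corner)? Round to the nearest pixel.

x = 3433 px, y = 2782 px

5149/4833 < 2.35/1, so the 2.35:1 crop keeps the full width 5149 and trims height to 5149 × 1/2.35 = 2191.06 px.
Top offset = (4833 − 2191.06)/2 = 1320.97 px; left offset = 0.
Bottom-right is two-thirds across and two-thirds down within the crop:
x = 0.00 + 2 × 5149.00/3 ≈ 3433; y = 1320.97 + 2 × 2191.06/3 ≈ 2782.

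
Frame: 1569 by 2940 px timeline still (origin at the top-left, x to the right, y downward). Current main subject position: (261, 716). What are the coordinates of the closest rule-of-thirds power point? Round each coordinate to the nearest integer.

Third lines: x ∈ {523, 1046}, y ∈ {980, 1960}.
261 is closer to x = 523; 716 is closer to y = 980.
So the nearest intersection is the upper-left power point.

x = 523 px, y = 980 px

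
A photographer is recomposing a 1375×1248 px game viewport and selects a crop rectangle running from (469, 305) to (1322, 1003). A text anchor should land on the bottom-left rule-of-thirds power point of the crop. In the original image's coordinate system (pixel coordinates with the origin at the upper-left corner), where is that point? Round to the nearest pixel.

(753, 770)

Crop width = 1322 − 469 = 853 px; one third is 284.33 px.
Crop height = 1003 − 305 = 698 px; one third is 232.67 px.
The bottom-left point is one-third across and two-thirds down within the crop:
x = 469 + 1 × 284.33 ≈ 753; y = 305 + 2 × 232.67 ≈ 770.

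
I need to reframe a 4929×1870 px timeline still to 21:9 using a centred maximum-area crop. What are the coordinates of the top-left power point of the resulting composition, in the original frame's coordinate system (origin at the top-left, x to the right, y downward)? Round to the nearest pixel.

4929/1870 > 21/9, so the 21:9 crop keeps the full height 1870 and trims width to 1870 × 21/9 = 4363.33 px.
Left offset = (4929 − 4363.33)/2 = 282.83 px; top offset = 0.
Top-left is one-third across and one-third down within the crop:
x = 282.83 + 1 × 4363.33/3 ≈ 1737; y = 0.00 + 1 × 1870.00/3 ≈ 623.

x = 1737 px, y = 623 px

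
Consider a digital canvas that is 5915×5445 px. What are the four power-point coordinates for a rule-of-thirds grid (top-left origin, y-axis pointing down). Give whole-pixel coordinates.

(1972, 1815), (3943, 1815), (1972, 3630), (3943, 3630)

One third of 5915 is 1971.67; one third of 5445 is 1815.
Vertical third lines at x = 1972 and x = 3943; horizontal third lines at y = 1815 and y = 3630.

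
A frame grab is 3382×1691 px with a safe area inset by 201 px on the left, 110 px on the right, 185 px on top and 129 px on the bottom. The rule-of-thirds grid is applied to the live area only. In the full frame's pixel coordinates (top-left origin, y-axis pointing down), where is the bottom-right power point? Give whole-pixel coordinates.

Content width = 3382 − 201 − 110 = 3071 px; content height = 1691 − 185 − 129 = 1377 px.
Bottom-right is two-thirds across and two-thirds down within the live area.
x = 201 + 2 × 3071/3 = 201 + 2047.33 ≈ 2248
y = 185 + 2 × 1377/3 = 185 + 918.00 ≈ 1103

x = 2248 px, y = 1103 px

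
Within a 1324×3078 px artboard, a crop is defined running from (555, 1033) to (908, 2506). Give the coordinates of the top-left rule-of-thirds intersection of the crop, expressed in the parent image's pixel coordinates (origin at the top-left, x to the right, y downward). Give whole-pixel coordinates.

(673, 1524)

Crop width = 908 − 555 = 353 px; one third is 117.67 px.
Crop height = 2506 − 1033 = 1473 px; one third is 491.00 px.
The top-left point is one-third across and one-third down within the crop:
x = 555 + 1 × 117.67 ≈ 673; y = 1033 + 1 × 491.00 ≈ 1524.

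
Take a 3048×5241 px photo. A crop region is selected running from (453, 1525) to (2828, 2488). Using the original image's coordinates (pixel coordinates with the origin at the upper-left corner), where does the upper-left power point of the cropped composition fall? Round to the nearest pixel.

Crop width = 2828 − 453 = 2375 px; one third is 791.67 px.
Crop height = 2488 − 1525 = 963 px; one third is 321.00 px.
The upper-left point is one-third across and one-third down within the crop:
x = 453 + 1 × 791.67 ≈ 1245; y = 1525 + 1 × 321.00 ≈ 1846.

(1245, 1846)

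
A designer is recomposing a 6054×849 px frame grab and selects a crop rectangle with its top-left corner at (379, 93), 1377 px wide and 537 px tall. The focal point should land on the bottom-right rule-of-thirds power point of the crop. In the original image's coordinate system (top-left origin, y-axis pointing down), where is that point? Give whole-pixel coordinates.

One third of the crop width 1377 is 459.00 px.
One third of the crop height 537 is 179.00 px.
The bottom-right point is two-thirds across and two-thirds down within the crop:
x = 379 + 2 × 459.00 ≈ 1297; y = 93 + 2 × 179.00 ≈ 451.

x = 1297 px, y = 451 px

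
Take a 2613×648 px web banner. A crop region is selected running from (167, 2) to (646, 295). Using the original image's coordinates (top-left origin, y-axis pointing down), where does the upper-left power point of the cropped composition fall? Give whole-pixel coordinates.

(327, 100)

Crop width = 646 − 167 = 479 px; one third is 159.67 px.
Crop height = 295 − 2 = 293 px; one third is 97.67 px.
The upper-left point is one-third across and one-third down within the crop:
x = 167 + 1 × 159.67 ≈ 327; y = 2 + 1 × 97.67 ≈ 100.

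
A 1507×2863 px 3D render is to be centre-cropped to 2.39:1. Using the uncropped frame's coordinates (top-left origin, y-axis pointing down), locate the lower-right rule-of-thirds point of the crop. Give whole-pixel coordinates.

1507/2863 < 2.39/1, so the 2.39:1 crop keeps the full width 1507 and trims height to 1507 × 1/2.39 = 630.54 px.
Top offset = (2863 − 630.54)/2 = 1116.23 px; left offset = 0.
Lower-right is two-thirds across and two-thirds down within the crop:
x = 0.00 + 2 × 1507.00/3 ≈ 1005; y = 1116.23 + 2 × 630.54/3 ≈ 1537.

(1005, 1537)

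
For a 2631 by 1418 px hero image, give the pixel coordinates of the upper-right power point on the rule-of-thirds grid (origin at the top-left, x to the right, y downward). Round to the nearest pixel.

x = 1754 px, y = 473 px

The upper-right point sits two-thirds of the way across and one-third of the way down.
x = 2 × 2631/3 ≈ 1754; y = 1 × 1418/3 ≈ 473.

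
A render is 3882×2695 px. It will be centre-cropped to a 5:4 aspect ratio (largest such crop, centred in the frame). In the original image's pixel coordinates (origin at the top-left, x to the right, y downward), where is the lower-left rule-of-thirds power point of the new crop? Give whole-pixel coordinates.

3882/2695 > 5/4, so the 5:4 crop keeps the full height 2695 and trims width to 2695 × 5/4 = 3368.75 px.
Left offset = (3882 − 3368.75)/2 = 256.62 px; top offset = 0.
Lower-left is one-third across and two-thirds down within the crop:
x = 256.62 + 1 × 3368.75/3 ≈ 1380; y = 0.00 + 2 × 2695.00/3 ≈ 1797.

(1380, 1797)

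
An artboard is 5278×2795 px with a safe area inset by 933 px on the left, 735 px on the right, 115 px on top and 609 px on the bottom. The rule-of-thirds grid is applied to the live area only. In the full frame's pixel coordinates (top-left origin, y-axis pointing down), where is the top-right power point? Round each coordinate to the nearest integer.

x = 3340 px, y = 805 px

Content width = 5278 − 933 − 735 = 3610 px; content height = 2795 − 115 − 609 = 2071 px.
Top-right is two-thirds across and one-third down within the live area.
x = 933 + 2 × 3610/3 = 933 + 2406.67 ≈ 3340
y = 115 + 1 × 2071/3 = 115 + 690.33 ≈ 805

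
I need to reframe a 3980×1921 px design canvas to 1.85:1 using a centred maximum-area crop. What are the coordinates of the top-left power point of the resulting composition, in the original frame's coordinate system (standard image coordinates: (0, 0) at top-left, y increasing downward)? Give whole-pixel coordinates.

(1398, 640)

3980/1921 > 1.85/1, so the 1.85:1 crop keeps the full height 1921 and trims width to 1921 × 1.85/1 = 3553.85 px.
Left offset = (3980 − 3553.85)/2 = 213.07 px; top offset = 0.
Top-left is one-third across and one-third down within the crop:
x = 213.07 + 1 × 3553.85/3 ≈ 1398; y = 0.00 + 1 × 1921.00/3 ≈ 640.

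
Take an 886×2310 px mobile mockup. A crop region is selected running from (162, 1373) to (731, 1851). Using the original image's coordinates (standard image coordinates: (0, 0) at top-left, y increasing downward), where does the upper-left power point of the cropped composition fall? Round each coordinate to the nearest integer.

Crop width = 731 − 162 = 569 px; one third is 189.67 px.
Crop height = 1851 − 1373 = 478 px; one third is 159.33 px.
The upper-left point is one-third across and one-third down within the crop:
x = 162 + 1 × 189.67 ≈ 352; y = 1373 + 1 × 159.33 ≈ 1532.

(352, 1532)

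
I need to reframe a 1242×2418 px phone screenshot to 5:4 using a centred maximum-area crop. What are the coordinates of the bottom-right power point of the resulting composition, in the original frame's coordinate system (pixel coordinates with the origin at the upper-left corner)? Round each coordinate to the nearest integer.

(828, 1375)

1242/2418 < 5/4, so the 5:4 crop keeps the full width 1242 and trims height to 1242 × 4/5 = 993.60 px.
Top offset = (2418 − 993.60)/2 = 712.20 px; left offset = 0.
Bottom-right is two-thirds across and two-thirds down within the crop:
x = 0.00 + 2 × 1242.00/3 ≈ 828; y = 712.20 + 2 × 993.60/3 ≈ 1375.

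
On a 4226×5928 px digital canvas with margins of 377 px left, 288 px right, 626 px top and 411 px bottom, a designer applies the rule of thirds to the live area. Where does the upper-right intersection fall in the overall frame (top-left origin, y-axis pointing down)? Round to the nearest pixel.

x = 2751 px, y = 2256 px

Content width = 4226 − 377 − 288 = 3561 px; content height = 5928 − 626 − 411 = 4891 px.
Upper-right is two-thirds across and one-third down within the live area.
x = 377 + 2 × 3561/3 = 377 + 2374.00 ≈ 2751
y = 626 + 1 × 4891/3 = 626 + 1630.33 ≈ 2256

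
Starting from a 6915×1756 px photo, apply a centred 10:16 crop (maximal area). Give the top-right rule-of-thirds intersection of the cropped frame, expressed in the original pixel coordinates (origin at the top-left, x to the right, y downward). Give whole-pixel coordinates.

(3640, 585)

6915/1756 > 10/16, so the 10:16 crop keeps the full height 1756 and trims width to 1756 × 10/16 = 1097.50 px.
Left offset = (6915 − 1097.50)/2 = 2908.75 px; top offset = 0.
Top-right is two-thirds across and one-third down within the crop:
x = 2908.75 + 2 × 1097.50/3 ≈ 3640; y = 0.00 + 1 × 1756.00/3 ≈ 585.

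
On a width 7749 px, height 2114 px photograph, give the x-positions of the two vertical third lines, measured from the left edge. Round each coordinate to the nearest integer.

x = 2583 px and x = 5166 px

7749 / 3 = 2583, so the vertical lines sit at one and two thirds of 7749.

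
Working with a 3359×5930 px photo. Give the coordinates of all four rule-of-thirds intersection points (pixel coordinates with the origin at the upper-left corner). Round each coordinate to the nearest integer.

(1120, 1977), (2239, 1977), (1120, 3953), (2239, 3953)

One third of 3359 is 1119.67; one third of 5930 is 1976.67.
Vertical third lines at x = 1120 and x = 2239; horizontal third lines at y = 1977 and y = 3953.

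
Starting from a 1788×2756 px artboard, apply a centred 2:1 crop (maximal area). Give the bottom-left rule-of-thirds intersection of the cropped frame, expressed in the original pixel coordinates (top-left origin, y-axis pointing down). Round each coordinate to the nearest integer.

1788/2756 < 2/1, so the 2:1 crop keeps the full width 1788 and trims height to 1788 × 1/2 = 894.00 px.
Top offset = (2756 − 894.00)/2 = 931.00 px; left offset = 0.
Bottom-left is one-third across and two-thirds down within the crop:
x = 0.00 + 1 × 1788.00/3 ≈ 596; y = 931.00 + 2 × 894.00/3 ≈ 1527.

(596, 1527)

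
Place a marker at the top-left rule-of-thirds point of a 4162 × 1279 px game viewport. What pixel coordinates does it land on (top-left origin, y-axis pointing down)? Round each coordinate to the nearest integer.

The top-left point sits one-third of the way across and one-third of the way down.
x = 1 × 4162/3 ≈ 1387; y = 1 × 1279/3 ≈ 426.

x = 1387 px, y = 426 px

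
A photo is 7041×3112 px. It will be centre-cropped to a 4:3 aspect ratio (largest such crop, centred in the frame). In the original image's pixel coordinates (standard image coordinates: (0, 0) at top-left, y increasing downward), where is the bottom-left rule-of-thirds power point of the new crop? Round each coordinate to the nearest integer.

x = 2829 px, y = 2075 px

7041/3112 > 4/3, so the 4:3 crop keeps the full height 3112 and trims width to 3112 × 4/3 = 4149.33 px.
Left offset = (7041 − 4149.33)/2 = 1445.83 px; top offset = 0.
Bottom-left is one-third across and two-thirds down within the crop:
x = 1445.83 + 1 × 4149.33/3 ≈ 2829; y = 0.00 + 2 × 3112.00/3 ≈ 2075.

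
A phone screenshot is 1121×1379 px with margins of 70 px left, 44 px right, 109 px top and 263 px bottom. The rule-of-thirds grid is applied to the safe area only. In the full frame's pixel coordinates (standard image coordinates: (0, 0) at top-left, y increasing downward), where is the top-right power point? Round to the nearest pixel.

Content width = 1121 − 70 − 44 = 1007 px; content height = 1379 − 109 − 263 = 1007 px.
Top-right is two-thirds across and one-third down within the safe area.
x = 70 + 2 × 1007/3 = 70 + 671.33 ≈ 741
y = 109 + 1 × 1007/3 = 109 + 335.67 ≈ 445

x = 741 px, y = 445 px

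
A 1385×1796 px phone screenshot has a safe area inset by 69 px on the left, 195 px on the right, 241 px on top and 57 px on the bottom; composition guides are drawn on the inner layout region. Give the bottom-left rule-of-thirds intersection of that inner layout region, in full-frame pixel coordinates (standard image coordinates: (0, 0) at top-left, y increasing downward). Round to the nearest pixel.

Content width = 1385 − 69 − 195 = 1121 px; content height = 1796 − 241 − 57 = 1498 px.
Bottom-left is one-third across and two-thirds down within the inner layout region.
x = 69 + 1 × 1121/3 = 69 + 373.67 ≈ 443
y = 241 + 2 × 1498/3 = 241 + 998.67 ≈ 1240

x = 443 px, y = 1240 px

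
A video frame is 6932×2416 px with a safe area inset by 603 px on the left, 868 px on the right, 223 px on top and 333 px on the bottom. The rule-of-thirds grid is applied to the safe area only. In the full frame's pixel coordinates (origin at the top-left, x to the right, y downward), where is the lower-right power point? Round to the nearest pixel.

Content width = 6932 − 603 − 868 = 5461 px; content height = 2416 − 223 − 333 = 1860 px.
Lower-right is two-thirds across and two-thirds down within the safe area.
x = 603 + 2 × 5461/3 = 603 + 3640.67 ≈ 4244
y = 223 + 2 × 1860/3 = 223 + 1240.00 ≈ 1463

x = 4244 px, y = 1463 px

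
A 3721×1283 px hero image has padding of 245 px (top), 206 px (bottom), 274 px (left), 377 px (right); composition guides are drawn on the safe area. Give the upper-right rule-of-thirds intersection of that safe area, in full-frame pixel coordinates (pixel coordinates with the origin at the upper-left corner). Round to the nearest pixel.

Content width = 3721 − 274 − 377 = 3070 px; content height = 1283 − 245 − 206 = 832 px.
Upper-right is two-thirds across and one-third down within the safe area.
x = 274 + 2 × 3070/3 = 274 + 2046.67 ≈ 2321
y = 245 + 1 × 832/3 = 245 + 277.33 ≈ 522

x = 2321 px, y = 522 px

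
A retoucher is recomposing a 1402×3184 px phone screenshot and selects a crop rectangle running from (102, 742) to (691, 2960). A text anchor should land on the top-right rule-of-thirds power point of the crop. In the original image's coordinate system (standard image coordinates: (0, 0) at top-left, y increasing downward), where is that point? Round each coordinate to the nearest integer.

(495, 1481)

Crop width = 691 − 102 = 589 px; one third is 196.33 px.
Crop height = 2960 − 742 = 2218 px; one third is 739.33 px.
The top-right point is two-thirds across and one-third down within the crop:
x = 102 + 2 × 196.33 ≈ 495; y = 742 + 1 × 739.33 ≈ 1481.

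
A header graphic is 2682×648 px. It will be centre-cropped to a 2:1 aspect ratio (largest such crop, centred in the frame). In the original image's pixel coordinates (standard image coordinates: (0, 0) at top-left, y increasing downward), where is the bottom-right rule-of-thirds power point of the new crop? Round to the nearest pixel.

2682/648 > 2/1, so the 2:1 crop keeps the full height 648 and trims width to 648 × 2/1 = 1296.00 px.
Left offset = (2682 − 1296.00)/2 = 693.00 px; top offset = 0.
Bottom-right is two-thirds across and two-thirds down within the crop:
x = 693.00 + 2 × 1296.00/3 ≈ 1557; y = 0.00 + 2 × 648.00/3 ≈ 432.

(1557, 432)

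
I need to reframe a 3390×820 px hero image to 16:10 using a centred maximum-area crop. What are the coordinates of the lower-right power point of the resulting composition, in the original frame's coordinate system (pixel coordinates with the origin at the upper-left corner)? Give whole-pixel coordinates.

x = 1914 px, y = 547 px

3390/820 > 16/10, so the 16:10 crop keeps the full height 820 and trims width to 820 × 16/10 = 1312.00 px.
Left offset = (3390 − 1312.00)/2 = 1039.00 px; top offset = 0.
Lower-right is two-thirds across and two-thirds down within the crop:
x = 1039.00 + 2 × 1312.00/3 ≈ 1914; y = 0.00 + 2 × 820.00/3 ≈ 547.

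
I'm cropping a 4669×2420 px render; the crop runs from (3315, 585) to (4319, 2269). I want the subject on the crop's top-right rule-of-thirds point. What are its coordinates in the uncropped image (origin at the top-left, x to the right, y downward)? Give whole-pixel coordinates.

Crop width = 4319 − 3315 = 1004 px; one third is 334.67 px.
Crop height = 2269 − 585 = 1684 px; one third is 561.33 px.
The top-right point is two-thirds across and one-third down within the crop:
x = 3315 + 2 × 334.67 ≈ 3984; y = 585 + 1 × 561.33 ≈ 1146.

x = 3984 px, y = 1146 px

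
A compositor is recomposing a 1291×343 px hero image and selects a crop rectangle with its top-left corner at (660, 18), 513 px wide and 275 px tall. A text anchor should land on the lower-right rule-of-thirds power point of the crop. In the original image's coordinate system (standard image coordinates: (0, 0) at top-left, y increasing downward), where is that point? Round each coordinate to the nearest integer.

One third of the crop width 513 is 171.00 px.
One third of the crop height 275 is 91.67 px.
The lower-right point is two-thirds across and two-thirds down within the crop:
x = 660 + 2 × 171.00 ≈ 1002; y = 18 + 2 × 91.67 ≈ 201.

(1002, 201)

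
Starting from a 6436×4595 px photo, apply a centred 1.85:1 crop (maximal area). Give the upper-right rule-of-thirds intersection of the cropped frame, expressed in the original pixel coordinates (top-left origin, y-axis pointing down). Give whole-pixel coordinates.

6436/4595 < 1.85/1, so the 1.85:1 crop keeps the full width 6436 and trims height to 6436 × 1/1.85 = 3478.92 px.
Top offset = (4595 − 3478.92)/2 = 558.04 px; left offset = 0.
Upper-right is two-thirds across and one-third down within the crop:
x = 0.00 + 2 × 6436.00/3 ≈ 4291; y = 558.04 + 1 × 3478.92/3 ≈ 1718.

(4291, 1718)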